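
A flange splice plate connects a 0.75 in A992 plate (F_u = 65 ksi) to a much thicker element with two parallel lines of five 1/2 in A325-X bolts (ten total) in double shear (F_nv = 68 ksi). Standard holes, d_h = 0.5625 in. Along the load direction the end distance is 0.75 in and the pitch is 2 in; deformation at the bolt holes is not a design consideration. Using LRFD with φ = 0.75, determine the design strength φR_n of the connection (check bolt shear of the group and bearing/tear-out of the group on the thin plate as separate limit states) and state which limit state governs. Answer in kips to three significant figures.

Bolt shear: A_b = π·0.5²/4 = 0.1963 in²; R_n = 68 × 0.1963 × 10 × 2 = 267 kips → 0.75 × 267 = 200 kips.
Bearing (1.5 l_c t F_u ≤ 3.0 d t F_u): upper limit = 3.0·0.5·0.75·65 = 73.12 kips.
  Edge l_c = 0.75 − 0.5625/2 = 0.4688 → r_n = 34.28 kips; interior l_c = 2 − 0.5625 = 1.438 → r_n = 73.12 kips.
  R_n,bearing = 2·34.28 + 8·73.12 = 653.6 kips → 0.75 × 653.6 = 490 kips.
Bolt shear governs: 200 kips.

200 kips (bolt shear governs)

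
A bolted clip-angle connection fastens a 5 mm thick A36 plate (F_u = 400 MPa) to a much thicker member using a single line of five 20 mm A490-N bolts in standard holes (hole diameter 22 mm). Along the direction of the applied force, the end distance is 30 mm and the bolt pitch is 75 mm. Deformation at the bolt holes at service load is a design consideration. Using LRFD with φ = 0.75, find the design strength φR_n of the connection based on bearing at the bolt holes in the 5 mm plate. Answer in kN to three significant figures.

Per bolt r_n = 1.2 l_c t F_u ≤ 2.4 d t F_u; upper limit = 2.4 × 20 × 5 × 400 / 1000 = 96 kN.
Edge bolt: l_c = 30 − 22/2 = 19 mm → 1.2 × 19 × 5 × 400 / 1000 = 45.6 → r_n = 45.6 kN.
Interior bolts: l_c = 75 − 22 = 53 mm → 1.2 × 53 × 5 × 400 / 1000 = 127.2 → r_n = 96 kN.
R_n = 1 × 45.6 + 4 × 96 = 429.6 kN.
Design strength φR_n = 0.75 × 429.6 = 322 kN.

322 kN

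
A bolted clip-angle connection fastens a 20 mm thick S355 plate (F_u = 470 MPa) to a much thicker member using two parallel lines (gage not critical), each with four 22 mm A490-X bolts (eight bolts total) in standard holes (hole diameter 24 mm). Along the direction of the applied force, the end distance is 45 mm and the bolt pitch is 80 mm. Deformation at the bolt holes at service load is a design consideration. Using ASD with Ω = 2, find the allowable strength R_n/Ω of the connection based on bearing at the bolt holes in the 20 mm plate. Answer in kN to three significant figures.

Per bolt r_n = 1.2 l_c t F_u ≤ 2.4 d t F_u; upper limit = 2.4 × 22 × 20 × 470 / 1000 = 496.3 kN.
Edge bolt: l_c = 45 − 24/2 = 33 mm → 1.2 × 33 × 20 × 470 / 1000 = 372.2 → r_n = 372.2 kN.
Interior bolts: l_c = 80 − 24 = 56 mm → 1.2 × 56 × 20 × 470 / 1000 = 631.7 → r_n = 496.3 kN.
R_n = 2 × 372.2 + 6 × 496.3 = 3722 kN.
Allowable strength R_n/Ω = 3722 / 2 = 1860 kN.

1860 kN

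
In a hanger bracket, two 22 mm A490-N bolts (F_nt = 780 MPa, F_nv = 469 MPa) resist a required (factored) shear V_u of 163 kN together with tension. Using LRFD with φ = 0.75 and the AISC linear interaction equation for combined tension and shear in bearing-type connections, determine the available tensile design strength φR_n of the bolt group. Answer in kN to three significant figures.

A_b = π·22²/4 = 380.1 mm²; f_rv = 163 × 1000 / (2 × 380.1) = 214.4 MPa.
F'_nt = 1.3 F_nt − (F_nt / φF_nv) f_rv = 1.3·780 − (780/(0.75·469))·214.4 = 538.6 MPa, capped at F_nt → F'_nt = 538.6 MPa.
R_n = F'_nt · A_b · n = 538.6 × 380.1 × 2 / 1000 = 409.5 kN.
Design strength φR_n = 0.75 × 409.5 = 307 kN.

307 kN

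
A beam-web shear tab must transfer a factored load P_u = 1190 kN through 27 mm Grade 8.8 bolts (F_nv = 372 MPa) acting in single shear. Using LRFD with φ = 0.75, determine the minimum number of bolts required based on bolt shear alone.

8 bolts

A_b = π·27²/4 = 572.6 mm².
Per-bolt design strength φR_n = 0.75 × 372 × 572.6 × 1 / 1000 = 159.7 kN.
n ≥ 1190 / 159.7 = 7.449 → use 8 bolts.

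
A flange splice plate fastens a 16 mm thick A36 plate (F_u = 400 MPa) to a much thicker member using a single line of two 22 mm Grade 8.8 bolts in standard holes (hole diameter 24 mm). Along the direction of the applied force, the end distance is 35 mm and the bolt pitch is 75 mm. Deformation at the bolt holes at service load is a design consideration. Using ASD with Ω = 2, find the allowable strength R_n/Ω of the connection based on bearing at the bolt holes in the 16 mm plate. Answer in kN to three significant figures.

257 kN

Per bolt r_n = 1.2 l_c t F_u ≤ 2.4 d t F_u; upper limit = 2.4 × 22 × 16 × 400 / 1000 = 337.9 kN.
Edge bolt: l_c = 35 − 24/2 = 23 mm → 1.2 × 23 × 16 × 400 / 1000 = 176.6 → r_n = 176.6 kN.
Interior bolts: l_c = 75 − 24 = 51 mm → 1.2 × 51 × 16 × 400 / 1000 = 391.7 → r_n = 337.9 kN.
R_n = 1 × 176.6 + 1 × 337.9 = 514.6 kN.
Allowable strength R_n/Ω = 514.6 / 2 = 257 kN.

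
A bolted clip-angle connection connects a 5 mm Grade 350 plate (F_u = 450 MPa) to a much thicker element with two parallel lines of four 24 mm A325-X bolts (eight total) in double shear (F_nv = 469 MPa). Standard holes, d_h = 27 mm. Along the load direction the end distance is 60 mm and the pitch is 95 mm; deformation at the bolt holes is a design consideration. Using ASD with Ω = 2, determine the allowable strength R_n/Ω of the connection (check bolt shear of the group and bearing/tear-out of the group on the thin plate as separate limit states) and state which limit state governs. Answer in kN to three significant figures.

Bolt shear: A_b = π·24²/4 = 452.4 mm²; R_n = 469 × 452.4 × 8 × 2 / 1000 = 3395 kN → 3395 / 2 = 1700 kN.
Bearing (1.2 l_c t F_u ≤ 2.4 d t F_u): upper limit = 2.4·24·5·450 / 1000 = 129.6 kN.
  Edge l_c = 60 − 27/2 = 46.5 → r_n = 125.5 kN; interior l_c = 95 − 27 = 68 → r_n = 129.6 kN.
  R_n,bearing = 2·125.5 + 6·129.6 = 1029 kN → 1029 / 2 = 514 kN.
Bearing governs: 514 kN.

514 kN (bearing governs)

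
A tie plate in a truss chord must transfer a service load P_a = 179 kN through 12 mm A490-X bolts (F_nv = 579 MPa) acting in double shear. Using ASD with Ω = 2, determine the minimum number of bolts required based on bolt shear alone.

3 bolts

A_b = π·12²/4 = 113.1 mm².
Per-bolt allowable strength R_n/Ω = 579 × 113.1 × 2 / 1000 / 2 = 65.48 kN.
n ≥ 179 / 65.48 = 2.734 → use 3 bolts.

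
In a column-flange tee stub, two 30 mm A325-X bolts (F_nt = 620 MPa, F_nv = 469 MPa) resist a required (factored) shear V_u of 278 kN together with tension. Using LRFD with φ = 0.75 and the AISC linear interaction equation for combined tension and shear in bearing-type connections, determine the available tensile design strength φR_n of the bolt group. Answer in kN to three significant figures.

487 kN

A_b = π·30²/4 = 706.9 mm²; f_rv = 278 × 1000 / (2 × 706.9) = 196.6 MPa.
F'_nt = 1.3 F_nt − (F_nt / φF_nv) f_rv = 1.3·620 − (620/(0.75·469))·196.6 = 459.4 MPa, capped at F_nt → F'_nt = 459.4 MPa.
R_n = F'_nt · A_b · n = 459.4 × 706.9 × 2 / 1000 = 649.4 kN.
Design strength φR_n = 0.75 × 649.4 = 487 kN.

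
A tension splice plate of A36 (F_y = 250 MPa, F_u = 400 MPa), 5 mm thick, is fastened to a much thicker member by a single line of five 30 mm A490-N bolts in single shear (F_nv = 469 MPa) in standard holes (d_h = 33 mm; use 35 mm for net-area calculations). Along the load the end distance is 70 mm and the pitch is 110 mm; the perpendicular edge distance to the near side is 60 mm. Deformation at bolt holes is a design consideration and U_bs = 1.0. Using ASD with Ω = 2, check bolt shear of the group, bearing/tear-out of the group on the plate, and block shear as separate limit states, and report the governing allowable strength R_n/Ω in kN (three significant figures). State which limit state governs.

Bolt shear: A_b = π·30²/4 = 706.9 mm²; R_n = 469 × 706.9 × 5 × 1 / 1000 = 1658 kN → 1658 / 2 = 829 kN.
Bearing: edge l_c = 53.5, r_n = 128.4 kN; interior l_c = 77, r_n = 144 kN; R_n = 128.4 + 4·144 = 704.4 kN → 352 kN.
Block shear: A_gv = 2550, A_nv = 1762, A_nt = 212.5 mm²; R_n = min(0.6F_uA_nv, 0.6F_yA_gv) + U_bs·F_u·A_nt = 467.5 kN → 234 kN.
Block shear governs: 234 kN.

234 kN (block shear governs)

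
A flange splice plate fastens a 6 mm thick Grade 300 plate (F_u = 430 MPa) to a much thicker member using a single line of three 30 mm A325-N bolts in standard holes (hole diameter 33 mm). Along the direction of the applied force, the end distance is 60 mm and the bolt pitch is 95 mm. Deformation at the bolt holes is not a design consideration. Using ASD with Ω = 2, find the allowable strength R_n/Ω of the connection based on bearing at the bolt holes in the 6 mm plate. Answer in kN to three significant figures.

Per bolt r_n = 1.5 l_c t F_u ≤ 3.0 d t F_u; upper limit = 3.0 × 30 × 6 × 430 / 1000 = 232.2 kN.
Edge bolt: l_c = 60 − 33/2 = 43.5 mm → 1.5 × 43.5 × 6 × 430 / 1000 = 168.3 → r_n = 168.3 kN.
Interior bolts: l_c = 95 − 33 = 62 mm → 1.5 × 62 × 6 × 430 / 1000 = 239.9 → r_n = 232.2 kN.
R_n = 1 × 168.3 + 2 × 232.2 = 632.7 kN.
Allowable strength R_n/Ω = 632.7 / 2 = 316 kN.

316 kN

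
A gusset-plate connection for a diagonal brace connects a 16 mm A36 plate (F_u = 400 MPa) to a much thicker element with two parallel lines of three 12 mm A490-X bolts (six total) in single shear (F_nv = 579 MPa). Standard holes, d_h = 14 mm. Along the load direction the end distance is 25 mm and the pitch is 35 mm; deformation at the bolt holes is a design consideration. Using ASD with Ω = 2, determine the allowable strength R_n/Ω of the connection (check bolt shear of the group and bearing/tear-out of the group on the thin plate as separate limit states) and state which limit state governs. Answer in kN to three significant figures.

196 kN (bolt shear governs)

Bolt shear: A_b = π·12²/4 = 113.1 mm²; R_n = 579 × 113.1 × 6 × 1 / 1000 = 392.9 kN → 392.9 / 2 = 196 kN.
Bearing (1.2 l_c t F_u ≤ 2.4 d t F_u): upper limit = 2.4·12·16·400 / 1000 = 184.3 kN.
  Edge l_c = 25 − 14/2 = 18 → r_n = 138.2 kN; interior l_c = 35 − 14 = 21 → r_n = 161.3 kN.
  R_n,bearing = 2·138.2 + 4·161.3 = 921.6 kN → 921.6 / 2 = 461 kN.
Bolt shear governs: 196 kN.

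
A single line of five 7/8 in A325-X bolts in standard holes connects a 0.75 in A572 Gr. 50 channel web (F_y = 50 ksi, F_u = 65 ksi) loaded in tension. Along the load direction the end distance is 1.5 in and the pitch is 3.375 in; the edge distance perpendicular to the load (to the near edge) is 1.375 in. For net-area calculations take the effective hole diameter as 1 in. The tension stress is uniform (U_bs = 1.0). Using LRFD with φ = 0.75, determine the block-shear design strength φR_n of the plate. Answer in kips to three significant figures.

Shear plane L_v = 1.5 + 4·3.375 = 15 in; A_gv = 15 × 0.75 = 11.25 in².
A_nv = (15 − 4.5·1) × 0.75 = 7.875 in².
A_nt = (1.375 − 0.5·1) × 0.75 = 0.6562 in².
0.6 F_u A_nv = 307.1 kips; 0.6 F_y A_gv = 337.5 kips → shear rupture governs the shear term.
R_n = 307.1 + 1.0 × 65 × 0.6562 = 349.8 kips.
Design strength φR_n = 0.75 × 349.8 = 262 kips.

262 kips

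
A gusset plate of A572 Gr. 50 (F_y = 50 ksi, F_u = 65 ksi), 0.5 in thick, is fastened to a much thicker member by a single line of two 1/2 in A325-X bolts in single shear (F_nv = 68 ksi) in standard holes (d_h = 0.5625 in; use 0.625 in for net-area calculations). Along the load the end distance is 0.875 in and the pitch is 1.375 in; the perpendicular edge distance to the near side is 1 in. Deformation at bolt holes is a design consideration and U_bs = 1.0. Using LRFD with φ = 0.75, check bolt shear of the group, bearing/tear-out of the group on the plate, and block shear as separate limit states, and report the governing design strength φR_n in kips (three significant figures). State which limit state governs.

20 kips (bolt shear governs)

Bolt shear: A_b = π·0.5²/4 = 0.1963 in²; R_n = 68 × 0.1963 × 2 × 1 = 26.7 kips → 0.75 × 26.7 = 20 kips.
Bearing: edge l_c = 0.5938, r_n = 23.16 kips; interior l_c = 0.8125, r_n = 31.69 kips; R_n = 23.16 + 1·31.69 = 54.84 kips → 41.1 kips.
Block shear: A_gv = 1.125, A_nv = 0.6562, A_nt = 0.3438 in²; R_n = min(0.6F_uA_nv, 0.6F_yA_gv) + U_bs·F_u·A_nt = 47.94 kips → 36 kips.
Bolt shear governs: 20 kips.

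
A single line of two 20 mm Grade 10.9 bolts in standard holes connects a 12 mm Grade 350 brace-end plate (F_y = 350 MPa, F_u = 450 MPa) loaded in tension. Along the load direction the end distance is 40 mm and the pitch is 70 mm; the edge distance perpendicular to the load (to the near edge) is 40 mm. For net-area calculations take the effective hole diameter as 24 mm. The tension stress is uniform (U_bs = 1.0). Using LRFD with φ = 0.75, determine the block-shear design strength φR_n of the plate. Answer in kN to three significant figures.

293 kN

Shear plane L_v = 40 + 1·70 = 110 mm; A_gv = 110 × 12 = 1320 mm².
A_nv = (110 − 1.5·24) × 12 = 888 mm².
A_nt = (40 − 0.5·24) × 12 = 336 mm².
0.6 F_u A_nv = 239.8 kN; 0.6 F_y A_gv = 277.2 kN → shear rupture governs the shear term.
R_n = 239.8 + 1.0 × 450 × 336 / 1000 = 391 kN.
Design strength φR_n = 0.75 × 391 = 293 kN.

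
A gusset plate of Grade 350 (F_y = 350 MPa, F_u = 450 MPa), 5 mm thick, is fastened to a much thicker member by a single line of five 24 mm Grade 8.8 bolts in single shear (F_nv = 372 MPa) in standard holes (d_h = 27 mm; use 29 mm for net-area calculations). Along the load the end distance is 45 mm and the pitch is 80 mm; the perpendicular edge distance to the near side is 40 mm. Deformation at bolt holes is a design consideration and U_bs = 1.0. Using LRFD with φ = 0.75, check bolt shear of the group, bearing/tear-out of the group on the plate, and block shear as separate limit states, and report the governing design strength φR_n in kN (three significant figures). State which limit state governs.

280 kN (block shear governs)

Bolt shear: A_b = π·24²/4 = 452.4 mm²; R_n = 372 × 452.4 × 5 × 1 / 1000 = 841.4 kN → 0.75 × 841.4 = 631 kN.
Bearing: edge l_c = 31.5, r_n = 85.05 kN; interior l_c = 53, r_n = 129.6 kN; R_n = 85.05 + 4·129.6 = 603.4 kN → 453 kN.
Block shear: A_gv = 1825, A_nv = 1172, A_nt = 127.5 mm²; R_n = min(0.6F_uA_nv, 0.6F_yA_gv) + U_bs·F_u·A_nt = 373.9 kN → 280 kN.
Block shear governs: 280 kN.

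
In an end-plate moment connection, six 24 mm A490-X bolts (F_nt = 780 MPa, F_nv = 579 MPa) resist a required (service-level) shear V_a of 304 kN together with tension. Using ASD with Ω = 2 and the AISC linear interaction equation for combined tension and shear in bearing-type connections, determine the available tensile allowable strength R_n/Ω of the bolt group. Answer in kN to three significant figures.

A_b = π·24²/4 = 452.4 mm²; f_rv = 304 × 1000 / (6 × 452.4) = 112 MPa.
F'_nt = 1.3 F_nt − (Ω F_nt / F_nv) f_rv = 1.3·780 − (2·780/579)·112 = 712.2 MPa, capped at F_nt → F'_nt = 712.2 MPa.
R_n = F'_nt · A_b · n = 712.2 × 452.4 × 6 / 1000 = 1933 kN.
Allowable strength R_n/Ω = 1933 / 2 = 967 kN.

967 kN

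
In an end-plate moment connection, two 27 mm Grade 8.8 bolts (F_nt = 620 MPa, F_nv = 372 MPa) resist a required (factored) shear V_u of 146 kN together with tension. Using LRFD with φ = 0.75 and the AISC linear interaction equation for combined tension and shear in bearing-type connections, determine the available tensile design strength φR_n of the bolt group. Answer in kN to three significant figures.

A_b = π·27²/4 = 572.6 mm²; f_rv = 146 × 1000 / (2 × 572.6) = 127.5 MPa.
F'_nt = 1.3 F_nt − (F_nt / φF_nv) f_rv = 1.3·620 − (620/(0.75·372))·127.5 = 522.7 MPa, capped at F_nt → F'_nt = 522.7 MPa.
R_n = F'_nt · A_b · n = 522.7 × 572.6 × 2 / 1000 = 598.5 kN.
Design strength φR_n = 0.75 × 598.5 = 449 kN.

449 kN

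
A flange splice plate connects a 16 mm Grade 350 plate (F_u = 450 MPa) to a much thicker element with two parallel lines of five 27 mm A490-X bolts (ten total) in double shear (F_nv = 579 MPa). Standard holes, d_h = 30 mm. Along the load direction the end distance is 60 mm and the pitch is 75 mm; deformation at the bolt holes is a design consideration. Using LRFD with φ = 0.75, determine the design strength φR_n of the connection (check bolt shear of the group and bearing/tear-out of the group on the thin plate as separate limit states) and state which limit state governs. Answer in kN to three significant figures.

Bolt shear: A_b = π·27²/4 = 572.6 mm²; R_n = 579 × 572.6 × 10 × 2 / 1000 = 6630 kN → 0.75 × 6630 = 4970 kN.
Bearing (1.2 l_c t F_u ≤ 2.4 d t F_u): upper limit = 2.4·27·16·450 / 1000 = 466.6 kN.
  Edge l_c = 60 − 30/2 = 45 → r_n = 388.8 kN; interior l_c = 75 − 30 = 45 → r_n = 388.8 kN.
  R_n,bearing = 2·388.8 + 8·388.8 = 3888 kN → 0.75 × 3888 = 2920 kN.
Bearing governs: 2920 kN.

2920 kN (bearing governs)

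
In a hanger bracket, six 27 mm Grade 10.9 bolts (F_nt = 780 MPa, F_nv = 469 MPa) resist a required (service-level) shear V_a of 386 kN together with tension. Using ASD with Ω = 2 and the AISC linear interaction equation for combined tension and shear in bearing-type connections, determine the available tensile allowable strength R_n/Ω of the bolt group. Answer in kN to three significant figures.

1100 kN

A_b = π·27²/4 = 572.6 mm²; f_rv = 386 × 1000 / (6 × 572.6) = 112.4 MPa.
F'_nt = 1.3 F_nt − (Ω F_nt / F_nv) f_rv = 1.3·780 − (2·780/469)·112.4 = 640.3 MPa, capped at F_nt → F'_nt = 640.3 MPa.
R_n = F'_nt · A_b · n = 640.3 × 572.6 × 6 / 1000 = 2200 kN.
Allowable strength R_n/Ω = 2200 / 2 = 1100 kN.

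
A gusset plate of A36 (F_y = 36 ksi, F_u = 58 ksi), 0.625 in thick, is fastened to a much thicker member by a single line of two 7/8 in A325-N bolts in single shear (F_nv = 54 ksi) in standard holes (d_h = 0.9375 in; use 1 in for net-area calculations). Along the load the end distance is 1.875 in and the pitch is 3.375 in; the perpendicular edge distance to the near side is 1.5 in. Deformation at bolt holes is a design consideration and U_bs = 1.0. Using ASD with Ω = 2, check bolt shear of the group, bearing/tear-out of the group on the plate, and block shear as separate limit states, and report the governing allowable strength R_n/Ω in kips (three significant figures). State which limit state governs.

32.5 kips (bolt shear governs)

Bolt shear: A_b = π·0.875²/4 = 0.6013 in²; R_n = 54 × 0.6013 × 2 × 1 = 64.94 kips → 64.94 / 2 = 32.5 kips.
Bearing: edge l_c = 1.406, r_n = 61.17 kips; interior l_c = 2.438, r_n = 76.12 kips; R_n = 61.17 + 1·76.12 = 137.3 kips → 68.6 kips.
Block shear: A_gv = 3.281, A_nv = 2.344, A_nt = 0.625 in²; R_n = min(0.6F_uA_nv, 0.6F_yA_gv) + U_bs·F_u·A_nt = 107.1 kips → 53.6 kips.
Bolt shear governs: 32.5 kips.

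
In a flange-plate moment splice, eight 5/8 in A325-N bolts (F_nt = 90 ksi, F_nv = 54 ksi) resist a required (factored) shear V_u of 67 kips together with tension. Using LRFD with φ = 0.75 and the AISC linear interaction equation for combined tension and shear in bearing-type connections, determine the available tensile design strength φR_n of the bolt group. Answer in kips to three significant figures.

A_b = π·0.625²/4 = 0.3068 in²; f_rv = 67 / (8 × 0.3068) = 27.3 ksi.
F'_nt = 1.3 F_nt − (F_nt / φF_nv) f_rv = 1.3·90 − (90/(0.75·54))·27.3 = 56.34 ksi, capped at F_nt → F'_nt = 56.34 ksi.
R_n = F'_nt · A_b · n = 56.34 × 0.3068 × 8 = 138.3 kips.
Design strength φR_n = 0.75 × 138.3 = 104 kips.

104 kips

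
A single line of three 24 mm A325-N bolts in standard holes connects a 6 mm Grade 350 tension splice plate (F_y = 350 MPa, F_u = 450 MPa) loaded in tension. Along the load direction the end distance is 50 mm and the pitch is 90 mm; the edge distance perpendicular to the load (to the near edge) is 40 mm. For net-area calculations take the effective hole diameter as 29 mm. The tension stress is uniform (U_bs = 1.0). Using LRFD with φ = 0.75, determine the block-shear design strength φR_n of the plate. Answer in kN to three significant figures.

243 kN

Shear plane L_v = 50 + 2·90 = 230 mm; A_gv = 230 × 6 = 1380 mm².
A_nv = (230 − 2.5·29) × 6 = 945 mm².
A_nt = (40 − 0.5·29) × 6 = 153 mm².
0.6 F_u A_nv = 255.2 kN; 0.6 F_y A_gv = 289.8 kN → shear rupture governs the shear term.
R_n = 255.2 + 1.0 × 450 × 153 / 1000 = 324 kN.
Design strength φR_n = 0.75 × 324 = 243 kN.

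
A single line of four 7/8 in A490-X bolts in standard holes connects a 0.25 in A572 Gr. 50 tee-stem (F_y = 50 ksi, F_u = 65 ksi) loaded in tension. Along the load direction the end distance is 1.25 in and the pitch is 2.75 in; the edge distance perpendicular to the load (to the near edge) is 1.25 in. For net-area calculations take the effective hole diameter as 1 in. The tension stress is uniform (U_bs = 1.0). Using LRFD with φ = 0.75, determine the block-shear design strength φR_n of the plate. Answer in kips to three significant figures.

53 kips

Shear plane L_v = 1.25 + 3·2.75 = 9.5 in; A_gv = 9.5 × 0.25 = 2.375 in².
A_nv = (9.5 − 3.5·1) × 0.25 = 1.5 in².
A_nt = (1.25 − 0.5·1) × 0.25 = 0.1875 in².
0.6 F_u A_nv = 58.5 kips; 0.6 F_y A_gv = 71.25 kips → shear rupture governs the shear term.
R_n = 58.5 + 1.0 × 65 × 0.1875 = 70.69 kips.
Design strength φR_n = 0.75 × 70.69 = 53 kips.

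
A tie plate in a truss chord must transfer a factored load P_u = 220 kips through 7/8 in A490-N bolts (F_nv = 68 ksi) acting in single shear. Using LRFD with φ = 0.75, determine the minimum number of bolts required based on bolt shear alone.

8 bolts

A_b = π·0.875²/4 = 0.6013 in².
Per-bolt design strength φR_n = 0.75 × 68 × 0.6013 × 1 = 30.67 kips.
n ≥ 220 / 30.67 = 7.174 → use 8 bolts.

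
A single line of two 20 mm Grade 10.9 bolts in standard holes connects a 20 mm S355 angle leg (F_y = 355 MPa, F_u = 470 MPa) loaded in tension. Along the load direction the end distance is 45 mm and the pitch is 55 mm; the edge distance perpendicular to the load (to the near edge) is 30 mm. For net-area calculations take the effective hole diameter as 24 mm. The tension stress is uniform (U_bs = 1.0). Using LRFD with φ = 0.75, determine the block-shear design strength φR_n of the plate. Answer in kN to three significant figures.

Shear plane L_v = 45 + 1·55 = 100 mm; A_gv = 100 × 20 = 2000 mm².
A_nv = (100 − 1.5·24) × 20 = 1280 mm².
A_nt = (30 − 0.5·24) × 20 = 360 mm².
0.6 F_u A_nv = 361 kN; 0.6 F_y A_gv = 426 kN → shear rupture governs the shear term.
R_n = 361 + 1.0 × 470 × 360 / 1000 = 530.2 kN.
Design strength φR_n = 0.75 × 530.2 = 398 kN.

398 kN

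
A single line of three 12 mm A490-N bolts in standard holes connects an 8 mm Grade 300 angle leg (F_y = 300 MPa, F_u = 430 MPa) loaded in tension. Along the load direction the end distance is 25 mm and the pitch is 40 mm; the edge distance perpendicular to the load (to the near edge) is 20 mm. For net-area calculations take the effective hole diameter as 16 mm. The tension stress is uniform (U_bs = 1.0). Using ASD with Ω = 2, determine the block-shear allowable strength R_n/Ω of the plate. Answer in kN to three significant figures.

Shear plane L_v = 25 + 2·40 = 105 mm; A_gv = 105 × 8 = 840 mm².
A_nv = (105 − 2.5·16) × 8 = 520 mm².
A_nt = (20 − 0.5·16) × 8 = 96 mm².
0.6 F_u A_nv = 134.2 kN; 0.6 F_y A_gv = 151.2 kN → shear rupture governs the shear term.
R_n = 134.2 + 1.0 × 430 × 96 / 1000 = 175.4 kN.
Allowable strength R_n/Ω = 175.4 / 2 = 87.7 kN.

87.7 kN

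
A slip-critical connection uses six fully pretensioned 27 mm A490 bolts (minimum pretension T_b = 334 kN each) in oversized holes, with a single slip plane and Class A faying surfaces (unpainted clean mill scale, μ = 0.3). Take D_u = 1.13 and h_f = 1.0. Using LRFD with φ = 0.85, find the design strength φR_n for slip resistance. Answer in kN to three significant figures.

577 kN

R_n = μ · D_u · h_f · T_b · n_s · n_b = 0.3 × 1.13 × 1.0 × 334 × 1 × 6 = 679.4 kN.
Design strength φR_n = 0.85 × 679.4 = 577 kN.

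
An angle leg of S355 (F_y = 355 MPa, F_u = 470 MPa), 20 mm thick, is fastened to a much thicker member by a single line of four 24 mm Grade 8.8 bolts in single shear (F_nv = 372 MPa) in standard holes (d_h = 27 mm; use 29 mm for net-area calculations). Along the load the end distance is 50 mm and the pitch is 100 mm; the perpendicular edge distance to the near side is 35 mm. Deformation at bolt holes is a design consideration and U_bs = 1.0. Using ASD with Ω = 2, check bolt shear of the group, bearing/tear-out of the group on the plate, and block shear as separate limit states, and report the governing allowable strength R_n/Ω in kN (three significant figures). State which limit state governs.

337 kN (bolt shear governs)

Bolt shear: A_b = π·24²/4 = 452.4 mm²; R_n = 372 × 452.4 × 4 × 1 / 1000 = 673.2 kN → 673.2 / 2 = 337 kN.
Bearing: edge l_c = 36.5, r_n = 411.7 kN; interior l_c = 73, r_n = 541.4 kN; R_n = 411.7 + 3·541.4 = 2036 kN → 1020 kN.
Block shear: A_gv = 7000, A_nv = 4970, A_nt = 410 mm²; R_n = min(0.6F_uA_nv, 0.6F_yA_gv) + U_bs·F_u·A_nt = 1594 kN → 797 kN.
Bolt shear governs: 337 kN.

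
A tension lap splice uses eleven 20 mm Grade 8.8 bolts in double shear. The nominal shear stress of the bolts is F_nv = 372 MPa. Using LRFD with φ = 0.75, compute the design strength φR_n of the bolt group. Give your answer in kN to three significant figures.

A_b = π × 20² / 4 = 314.2 mm².
R_n = F_nv · A_b · n · n_s = 372 × 314.2 × 11 × 2 / 1000 = 2571 kN.
Design strength φR_n = 0.75 × 2571 = 1930 kN.

1930 kN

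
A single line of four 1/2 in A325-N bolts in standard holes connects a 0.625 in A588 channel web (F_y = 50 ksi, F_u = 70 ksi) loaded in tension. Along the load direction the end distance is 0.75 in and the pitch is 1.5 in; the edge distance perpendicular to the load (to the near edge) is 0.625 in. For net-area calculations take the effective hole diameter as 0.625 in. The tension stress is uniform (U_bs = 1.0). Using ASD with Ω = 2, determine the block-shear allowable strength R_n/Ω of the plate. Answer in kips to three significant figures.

47 kips

Shear plane L_v = 0.75 + 3·1.5 = 5.25 in; A_gv = 5.25 × 0.625 = 3.281 in².
A_nv = (5.25 − 3.5·0.625) × 0.625 = 1.914 in².
A_nt = (0.625 − 0.5·0.625) × 0.625 = 0.1953 in².
0.6 F_u A_nv = 80.39 kips; 0.6 F_y A_gv = 98.44 kips → shear rupture governs the shear term.
R_n = 80.39 + 1.0 × 70 × 0.1953 = 94.06 kips.
Allowable strength R_n/Ω = 94.06 / 2 = 47 kips.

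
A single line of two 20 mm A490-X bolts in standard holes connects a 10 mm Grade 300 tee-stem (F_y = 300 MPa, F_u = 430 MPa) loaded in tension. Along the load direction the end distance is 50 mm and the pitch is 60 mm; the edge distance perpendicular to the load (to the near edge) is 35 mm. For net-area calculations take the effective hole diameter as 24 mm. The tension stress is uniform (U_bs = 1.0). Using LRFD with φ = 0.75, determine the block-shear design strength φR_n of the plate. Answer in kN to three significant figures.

217 kN

Shear plane L_v = 50 + 1·60 = 110 mm; A_gv = 110 × 10 = 1100 mm².
A_nv = (110 − 1.5·24) × 10 = 740 mm².
A_nt = (35 − 0.5·24) × 10 = 230 mm².
0.6 F_u A_nv = 190.9 kN; 0.6 F_y A_gv = 198 kN → shear rupture governs the shear term.
R_n = 190.9 + 1.0 × 430 × 230 / 1000 = 289.8 kN.
Design strength φR_n = 0.75 × 289.8 = 217 kN.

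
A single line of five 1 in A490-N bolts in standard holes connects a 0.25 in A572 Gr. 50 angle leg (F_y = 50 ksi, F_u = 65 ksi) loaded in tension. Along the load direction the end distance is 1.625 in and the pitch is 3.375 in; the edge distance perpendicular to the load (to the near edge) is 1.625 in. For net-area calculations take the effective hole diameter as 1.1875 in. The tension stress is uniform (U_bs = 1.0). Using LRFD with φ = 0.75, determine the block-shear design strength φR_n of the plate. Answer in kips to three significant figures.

84.1 kips

Shear plane L_v = 1.625 + 4·3.375 = 15.12 in; A_gv = 15.12 × 0.25 = 3.781 in².
A_nv = (15.12 − 4.5·1.1875) × 0.25 = 2.445 in².
A_nt = (1.625 − 0.5·1.1875) × 0.25 = 0.2578 in².
0.6 F_u A_nv = 95.37 kips; 0.6 F_y A_gv = 113.4 kips → shear rupture governs the shear term.
R_n = 95.37 + 1.0 × 65 × 0.2578 = 112.1 kips.
Design strength φR_n = 0.75 × 112.1 = 84.1 kips.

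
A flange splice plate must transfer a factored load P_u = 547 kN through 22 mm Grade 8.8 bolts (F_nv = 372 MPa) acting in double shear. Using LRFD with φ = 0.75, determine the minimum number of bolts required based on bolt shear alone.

3 bolts

A_b = π·22²/4 = 380.1 mm².
Per-bolt design strength φR_n = 0.75 × 372 × 380.1 × 2 / 1000 = 212.1 kN.
n ≥ 547 / 212.1 = 2.579 → use 3 bolts.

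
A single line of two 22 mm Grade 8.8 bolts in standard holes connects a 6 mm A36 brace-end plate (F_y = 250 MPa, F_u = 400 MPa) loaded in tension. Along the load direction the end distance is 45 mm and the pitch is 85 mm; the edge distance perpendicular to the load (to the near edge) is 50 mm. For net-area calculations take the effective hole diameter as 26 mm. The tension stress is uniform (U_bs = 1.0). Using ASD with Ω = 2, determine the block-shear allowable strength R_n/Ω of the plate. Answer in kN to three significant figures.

103 kN

Shear plane L_v = 45 + 1·85 = 130 mm; A_gv = 130 × 6 = 780 mm².
A_nv = (130 − 1.5·26) × 6 = 546 mm².
A_nt = (50 − 0.5·26) × 6 = 222 mm².
0.6 F_u A_nv = 131 kN; 0.6 F_y A_gv = 117 kN → shear yielding governs the shear term.
R_n = 117 + 1.0 × 400 × 222 / 1000 = 205.8 kN.
Allowable strength R_n/Ω = 205.8 / 2 = 103 kN.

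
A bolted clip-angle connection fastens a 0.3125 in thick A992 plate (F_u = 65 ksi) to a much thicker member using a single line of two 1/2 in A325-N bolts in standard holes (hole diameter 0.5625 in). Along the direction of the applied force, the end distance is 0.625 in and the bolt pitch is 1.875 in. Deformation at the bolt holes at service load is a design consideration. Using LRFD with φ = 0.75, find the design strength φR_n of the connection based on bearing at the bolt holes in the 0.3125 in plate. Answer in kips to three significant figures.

24.6 kips

Per bolt r_n = 1.2 l_c t F_u ≤ 2.4 d t F_u; upper limit = 2.4 × 0.5 × 0.3125 × 65 = 24.38 kips.
Edge bolt: l_c = 0.625 − 0.5625/2 = 0.3438 in → 1.2 × 0.3438 × 0.3125 × 65 = 8.379 → r_n = 8.379 kips.
Interior bolts: l_c = 1.875 − 0.5625 = 1.312 in → 1.2 × 1.312 × 0.3125 × 65 = 31.99 → r_n = 24.38 kips.
R_n = 1 × 8.379 + 1 × 24.38 = 32.75 kips.
Design strength φR_n = 0.75 × 32.75 = 24.6 kips.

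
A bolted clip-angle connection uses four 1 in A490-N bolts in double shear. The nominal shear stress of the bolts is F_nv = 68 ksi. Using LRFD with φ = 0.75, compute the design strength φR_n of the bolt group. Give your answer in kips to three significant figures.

A_b = π × 1² / 4 = 0.7854 in².
R_n = F_nv · A_b · n · n_s = 68 × 0.7854 × 4 × 2 = 427.3 kips.
Design strength φR_n = 0.75 × 427.3 = 320 kips.

320 kips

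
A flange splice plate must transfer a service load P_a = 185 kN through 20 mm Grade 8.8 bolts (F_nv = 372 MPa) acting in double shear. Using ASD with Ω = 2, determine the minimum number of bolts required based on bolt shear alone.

2 bolts

A_b = π·20²/4 = 314.2 mm².
Per-bolt allowable strength R_n/Ω = 372 × 314.2 × 2 / 1000 / 2 = 116.9 kN.
n ≥ 185 / 116.9 = 1.583 → use 2 bolts.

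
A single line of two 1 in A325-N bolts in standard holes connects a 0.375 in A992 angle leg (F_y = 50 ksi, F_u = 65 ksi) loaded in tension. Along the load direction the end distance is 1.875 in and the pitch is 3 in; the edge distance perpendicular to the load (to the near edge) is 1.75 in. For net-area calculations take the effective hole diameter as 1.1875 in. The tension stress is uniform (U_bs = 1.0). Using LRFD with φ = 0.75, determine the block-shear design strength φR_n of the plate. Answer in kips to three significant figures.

Shear plane L_v = 1.875 + 1·3 = 4.875 in; A_gv = 4.875 × 0.375 = 1.828 in².
A_nv = (4.875 − 1.5·1.1875) × 0.375 = 1.16 in².
A_nt = (1.75 − 0.5·1.1875) × 0.375 = 0.4336 in².
0.6 F_u A_nv = 45.25 kips; 0.6 F_y A_gv = 54.84 kips → shear rupture governs the shear term.
R_n = 45.25 + 1.0 × 65 × 0.4336 = 73.43 kips.
Design strength φR_n = 0.75 × 73.43 = 55.1 kips.

55.1 kips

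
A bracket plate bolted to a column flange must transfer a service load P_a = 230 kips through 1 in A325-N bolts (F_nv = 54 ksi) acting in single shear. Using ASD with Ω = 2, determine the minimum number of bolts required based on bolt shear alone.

A_b = π·1²/4 = 0.7854 in².
Per-bolt allowable strength R_n/Ω = 54 × 0.7854 × 1 / 2 = 21.21 kips.
n ≥ 230 / 21.21 = 10.85 → use 11 bolts.

11 bolts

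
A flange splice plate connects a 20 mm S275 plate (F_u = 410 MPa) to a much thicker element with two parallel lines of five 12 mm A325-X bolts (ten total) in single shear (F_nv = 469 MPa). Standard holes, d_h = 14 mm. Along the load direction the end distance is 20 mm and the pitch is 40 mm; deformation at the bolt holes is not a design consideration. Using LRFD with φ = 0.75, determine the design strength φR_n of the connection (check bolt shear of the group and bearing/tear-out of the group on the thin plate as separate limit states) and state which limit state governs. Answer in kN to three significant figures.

Bolt shear: A_b = π·12²/4 = 113.1 mm²; R_n = 469 × 113.1 × 10 × 1 / 1000 = 530.4 kN → 0.75 × 530.4 = 398 kN.
Bearing (1.5 l_c t F_u ≤ 3.0 d t F_u): upper limit = 3.0·12·20·410 / 1000 = 295.2 kN.
  Edge l_c = 20 − 14/2 = 13 → r_n = 159.9 kN; interior l_c = 40 − 14 = 26 → r_n = 295.2 kN.
  R_n,bearing = 2·159.9 + 8·295.2 = 2681 kN → 0.75 × 2681 = 2010 kN.
Bolt shear governs: 398 kN.

398 kN (bolt shear governs)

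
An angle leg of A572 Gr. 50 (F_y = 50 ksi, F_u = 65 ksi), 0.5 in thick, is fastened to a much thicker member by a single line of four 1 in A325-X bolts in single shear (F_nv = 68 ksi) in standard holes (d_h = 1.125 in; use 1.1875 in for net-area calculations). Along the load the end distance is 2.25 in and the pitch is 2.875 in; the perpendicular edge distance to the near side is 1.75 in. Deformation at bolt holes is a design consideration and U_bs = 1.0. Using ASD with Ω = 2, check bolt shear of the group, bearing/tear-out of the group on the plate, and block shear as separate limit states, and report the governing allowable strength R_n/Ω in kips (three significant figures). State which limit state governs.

84.3 kips (block shear governs)

Bolt shear: A_b = π·1²/4 = 0.7854 in²; R_n = 68 × 0.7854 × 4 × 1 = 213.6 kips → 213.6 / 2 = 107 kips.
Bearing: edge l_c = 1.688, r_n = 65.81 kips; interior l_c = 1.75, r_n = 68.25 kips; R_n = 65.81 + 3·68.25 = 270.6 kips → 135 kips.
Block shear: A_gv = 5.438, A_nv = 3.359, A_nt = 0.5781 in²; R_n = min(0.6F_uA_nv, 0.6F_yA_gv) + U_bs·F_u·A_nt = 168.6 kips → 84.3 kips.
Block shear governs: 84.3 kips.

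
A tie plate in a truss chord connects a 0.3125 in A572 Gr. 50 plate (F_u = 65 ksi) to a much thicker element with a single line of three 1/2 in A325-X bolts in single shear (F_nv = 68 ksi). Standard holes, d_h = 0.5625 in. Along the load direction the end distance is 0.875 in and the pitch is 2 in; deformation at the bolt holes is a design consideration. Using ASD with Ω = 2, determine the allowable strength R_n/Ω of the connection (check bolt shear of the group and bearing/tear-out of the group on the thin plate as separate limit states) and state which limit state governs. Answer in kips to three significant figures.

20 kips (bolt shear governs)

Bolt shear: A_b = π·0.5²/4 = 0.1963 in²; R_n = 68 × 0.1963 × 3 × 1 = 40.06 kips → 40.06 / 2 = 20 kips.
Bearing (1.2 l_c t F_u ≤ 2.4 d t F_u): upper limit = 2.4·0.5·0.3125·65 = 24.38 kips.
  Edge l_c = 0.875 − 0.5625/2 = 0.5938 → r_n = 14.47 kips; interior l_c = 2 − 0.5625 = 1.438 → r_n = 24.38 kips.
  R_n,bearing = 1·14.47 + 2·24.38 = 63.22 kips → 63.22 / 2 = 31.6 kips.
Bolt shear governs: 20 kips.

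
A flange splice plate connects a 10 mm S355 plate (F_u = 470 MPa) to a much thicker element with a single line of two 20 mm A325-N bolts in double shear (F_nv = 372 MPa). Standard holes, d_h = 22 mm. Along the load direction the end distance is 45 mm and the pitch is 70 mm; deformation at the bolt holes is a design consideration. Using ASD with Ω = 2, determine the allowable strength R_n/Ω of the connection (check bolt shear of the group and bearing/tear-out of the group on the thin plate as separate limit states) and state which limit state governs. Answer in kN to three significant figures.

Bolt shear: A_b = π·20²/4 = 314.2 mm²; R_n = 372 × 314.2 × 2 × 2 / 1000 = 467.5 kN → 467.5 / 2 = 234 kN.
Bearing (1.2 l_c t F_u ≤ 2.4 d t F_u): upper limit = 2.4·20·10·470 / 1000 = 225.6 kN.
  Edge l_c = 45 − 22/2 = 34 → r_n = 191.8 kN; interior l_c = 70 − 22 = 48 → r_n = 225.6 kN.
  R_n,bearing = 1·191.8 + 1·225.6 = 417.4 kN → 417.4 / 2 = 209 kN.
Bearing governs: 209 kN.

209 kN (bearing governs)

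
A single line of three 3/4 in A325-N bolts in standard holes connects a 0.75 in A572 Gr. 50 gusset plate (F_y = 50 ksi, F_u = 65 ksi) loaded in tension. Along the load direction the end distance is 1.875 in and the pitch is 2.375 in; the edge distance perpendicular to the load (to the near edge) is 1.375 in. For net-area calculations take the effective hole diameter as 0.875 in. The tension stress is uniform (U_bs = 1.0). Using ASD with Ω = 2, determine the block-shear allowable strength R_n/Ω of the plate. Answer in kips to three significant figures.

Shear plane L_v = 1.875 + 2·2.375 = 6.625 in; A_gv = 6.625 × 0.75 = 4.969 in².
A_nv = (6.625 − 2.5·0.875) × 0.75 = 3.328 in².
A_nt = (1.375 − 0.5·0.875) × 0.75 = 0.7031 in².
0.6 F_u A_nv = 129.8 kips; 0.6 F_y A_gv = 149.1 kips → shear rupture governs the shear term.
R_n = 129.8 + 1.0 × 65 × 0.7031 = 175.5 kips.
Allowable strength R_n/Ω = 175.5 / 2 = 87.8 kips.

87.8 kips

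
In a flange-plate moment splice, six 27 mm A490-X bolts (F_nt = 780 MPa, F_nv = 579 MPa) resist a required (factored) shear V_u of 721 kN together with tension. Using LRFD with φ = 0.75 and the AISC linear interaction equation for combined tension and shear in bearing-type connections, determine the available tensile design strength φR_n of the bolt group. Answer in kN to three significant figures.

A_b = π·27²/4 = 572.6 mm²; f_rv = 721 × 1000 / (6 × 572.6) = 209.9 MPa.
F'_nt = 1.3 F_nt − (F_nt / φF_nv) f_rv = 1.3·780 − (780/(0.75·579))·209.9 = 637 MPa, capped at F_nt → F'_nt = 637 MPa.
R_n = F'_nt · A_b · n = 637 × 572.6 × 6 / 1000 = 2188 kN.
Design strength φR_n = 0.75 × 2188 = 1640 kN.

1640 kN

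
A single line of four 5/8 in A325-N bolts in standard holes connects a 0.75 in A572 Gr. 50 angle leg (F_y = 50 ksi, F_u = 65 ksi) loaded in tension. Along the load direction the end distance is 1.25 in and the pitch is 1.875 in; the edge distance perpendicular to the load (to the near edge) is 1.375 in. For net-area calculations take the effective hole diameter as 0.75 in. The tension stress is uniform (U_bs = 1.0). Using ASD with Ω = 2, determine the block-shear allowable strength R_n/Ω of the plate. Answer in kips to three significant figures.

Shear plane L_v = 1.25 + 3·1.875 = 6.875 in; A_gv = 6.875 × 0.75 = 5.156 in².
A_nv = (6.875 − 3.5·0.75) × 0.75 = 3.188 in².
A_nt = (1.375 − 0.5·0.75) × 0.75 = 0.75 in².
0.6 F_u A_nv = 124.3 kips; 0.6 F_y A_gv = 154.7 kips → shear rupture governs the shear term.
R_n = 124.3 + 1.0 × 65 × 0.75 = 173.1 kips.
Allowable strength R_n/Ω = 173.1 / 2 = 86.5 kips.

86.5 kips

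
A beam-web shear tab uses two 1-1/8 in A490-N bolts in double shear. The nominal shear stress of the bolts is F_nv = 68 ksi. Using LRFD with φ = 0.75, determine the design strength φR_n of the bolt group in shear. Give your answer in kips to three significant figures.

203 kips

A_b = π × 1.125² / 4 = 0.994 in².
R_n = F_nv · A_b · n · n_s = 68 × 0.994 × 2 × 2 = 270.4 kips.
Design strength φR_n = 0.75 × 270.4 = 203 kips.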